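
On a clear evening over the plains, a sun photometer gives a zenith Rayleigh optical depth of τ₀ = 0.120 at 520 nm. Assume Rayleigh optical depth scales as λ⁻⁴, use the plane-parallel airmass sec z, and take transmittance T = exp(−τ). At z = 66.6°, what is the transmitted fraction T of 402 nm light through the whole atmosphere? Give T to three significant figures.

0.429

sec 66.6° = 2.5180.
τ = 0.120 × (520/402)⁴ × 2.5180 = 0.120 × 2.7997 × 2.5180 = 0.8459.
T = exp(−0.8459) = 0.4292.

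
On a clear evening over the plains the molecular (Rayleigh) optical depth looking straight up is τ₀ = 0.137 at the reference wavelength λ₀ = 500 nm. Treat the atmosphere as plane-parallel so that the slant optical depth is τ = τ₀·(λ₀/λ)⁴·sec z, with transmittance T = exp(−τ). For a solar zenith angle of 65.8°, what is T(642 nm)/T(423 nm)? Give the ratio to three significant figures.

Airmass: sec 65.8° = 2.4395.
τ(642 nm) = 0.137 × (500/642)⁴ × 2.4395 = 0.137 × 0.3679 × 2.4395 = 0.1230.
τ(423 nm) = 0.137 × (500/423)⁴ × 2.4395 = 0.137 × 1.9522 × 2.4395 = 0.6524.
T(642)/T(423) = exp(τ_B − τ_A) = exp(0.5295) = 1.6980.

1.70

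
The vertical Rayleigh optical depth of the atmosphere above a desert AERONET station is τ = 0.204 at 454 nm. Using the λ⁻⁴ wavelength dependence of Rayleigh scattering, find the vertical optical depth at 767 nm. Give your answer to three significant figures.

τ(767 nm) = τ(454 nm) × (454/767)⁴ = 0.204 × (0.5919)⁴ = 0.204 × 0.1228 = 0.0250.

0.0250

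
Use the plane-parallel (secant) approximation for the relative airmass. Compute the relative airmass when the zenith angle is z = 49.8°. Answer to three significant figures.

1.55

X = sec z = 1/cos 49.8° = 1/0.6455 = 1.5493.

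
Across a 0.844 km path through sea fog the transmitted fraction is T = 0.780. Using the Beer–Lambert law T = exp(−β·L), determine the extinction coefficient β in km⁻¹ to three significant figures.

Beer–Lambert: T = exp(−βL) ⇒ β = −ln(T)/L = −ln(0.780)/0.844 = 0.2485/0.844 = 0.2944 km⁻¹.

0.294 km⁻¹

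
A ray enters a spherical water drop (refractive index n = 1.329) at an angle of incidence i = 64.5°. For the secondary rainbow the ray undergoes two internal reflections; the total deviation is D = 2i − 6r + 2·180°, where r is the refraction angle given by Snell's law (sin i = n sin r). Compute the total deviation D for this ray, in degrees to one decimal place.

sin r = sin 64.5° / 1.329 = 0.9026/1.329 = 0.6791; r = 42.78°.
D = 2·64.5° − 6·42.78° + 2·180° = 129.00° − 256.66° + 360° = 232.34°.

232.3°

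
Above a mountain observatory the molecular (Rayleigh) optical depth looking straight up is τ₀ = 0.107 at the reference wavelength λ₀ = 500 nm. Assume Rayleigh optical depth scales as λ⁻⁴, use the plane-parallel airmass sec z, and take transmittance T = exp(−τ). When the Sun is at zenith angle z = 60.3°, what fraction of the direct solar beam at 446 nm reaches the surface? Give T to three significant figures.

0.711

sec 60.3° = 2.0183.
τ = 0.107 × (500/446)⁴ × 2.0183 = 0.107 × 1.5796 × 2.0183 = 0.3411.
T = exp(−0.3411) = 0.7110.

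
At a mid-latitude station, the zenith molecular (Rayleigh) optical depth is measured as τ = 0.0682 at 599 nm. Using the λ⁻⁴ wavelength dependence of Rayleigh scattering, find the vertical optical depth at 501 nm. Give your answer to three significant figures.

0.139

τ(501 nm) = τ(599 nm) × (599/501)⁴ = 0.0682 × (1.1956)⁴ = 0.0682 × 2.0434 = 0.1394.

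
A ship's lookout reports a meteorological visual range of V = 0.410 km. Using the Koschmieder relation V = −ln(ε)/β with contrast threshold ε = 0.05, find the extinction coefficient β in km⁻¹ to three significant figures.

β = −ln(0.05) / V = 2.996 / 0.410 = 7.3067 km⁻¹.

7.31 km⁻¹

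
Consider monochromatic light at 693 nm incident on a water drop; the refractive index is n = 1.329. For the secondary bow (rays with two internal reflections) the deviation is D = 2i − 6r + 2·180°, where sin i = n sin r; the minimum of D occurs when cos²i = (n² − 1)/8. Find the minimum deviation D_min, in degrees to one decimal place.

229.8°

cos²i = (1.76624 − 1)/8 = 0.09578; i = arccos(0.30948) = 71.972°.
sin r = sin 71.972°/1.329 = 0.71550; r = 45.685°.
D_min = 2·71.972° − 6·45.685° + 360° = 229.837°.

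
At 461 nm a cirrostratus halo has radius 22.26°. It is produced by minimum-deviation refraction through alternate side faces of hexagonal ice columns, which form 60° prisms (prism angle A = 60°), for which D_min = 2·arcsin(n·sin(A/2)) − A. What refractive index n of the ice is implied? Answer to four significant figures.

1.316

Rearranging: n = sin((D_min + A)/2) / sin(A/2).
(D_min + A)/2 = (22.26° + 60°)/2 = 41.130°.
n = sin 41.130° / sin 30° = 0.6578 / 0.5000 = 1.3155.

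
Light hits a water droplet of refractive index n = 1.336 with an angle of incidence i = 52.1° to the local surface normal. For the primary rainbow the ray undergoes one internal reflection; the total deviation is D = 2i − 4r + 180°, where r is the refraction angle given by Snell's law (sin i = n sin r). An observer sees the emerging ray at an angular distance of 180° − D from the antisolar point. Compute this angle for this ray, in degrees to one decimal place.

sin r = sin 52.1° / 1.336 = 0.7891/1.336 = 0.5906; r = 36.20°.
D = 2·52.1° − 4·36.20° + 180° = 104.20° − 144.81° + 180° = 139.39°.
Angle from antisolar point = 180° − D = 40.61°.

40.6°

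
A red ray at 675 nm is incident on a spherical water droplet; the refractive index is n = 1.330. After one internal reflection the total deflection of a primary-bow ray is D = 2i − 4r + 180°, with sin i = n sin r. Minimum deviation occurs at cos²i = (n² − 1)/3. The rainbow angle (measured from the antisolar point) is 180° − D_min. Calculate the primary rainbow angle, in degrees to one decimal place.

cos²i = (1.76890 − 1)/3 = 0.25630; i = arccos(0.50626) = 59.585°.
sin r = sin 59.585°/1.330 = 0.64841; r = 40.422°.
D_min = 2·59.585° − 4·40.422° + 180° = 137.484°.
Rainbow angle = 180° − D_min = 42.516°.

42.5°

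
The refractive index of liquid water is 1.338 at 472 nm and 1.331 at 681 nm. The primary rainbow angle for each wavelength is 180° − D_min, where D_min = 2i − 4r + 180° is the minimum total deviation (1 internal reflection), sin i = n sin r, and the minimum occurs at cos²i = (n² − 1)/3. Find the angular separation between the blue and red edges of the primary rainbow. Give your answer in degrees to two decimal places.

1.01°

At 472 nm (n = 1.338): cos²i = 0.26341 → i = 59.120°, r = 39.899°, D_min = 138.643°, rainbow angle = 41.357°.
At 681 nm (n = 1.331): cos²i = 0.25719 → i = 59.527°, r = 40.356°, D_min = 137.630°, rainbow angle = 42.370°.
Angular width = |41.357° − 42.370°| = 1.013°.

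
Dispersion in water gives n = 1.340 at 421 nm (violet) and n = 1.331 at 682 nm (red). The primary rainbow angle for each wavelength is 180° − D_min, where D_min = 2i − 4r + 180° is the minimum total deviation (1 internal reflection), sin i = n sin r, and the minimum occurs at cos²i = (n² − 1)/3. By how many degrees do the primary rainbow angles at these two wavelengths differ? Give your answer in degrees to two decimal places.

At 421 nm (n = 1.340): cos²i = 0.26520 → i = 59.004°, r = 39.770°, D_min = 138.929°, rainbow angle = 41.071°.
At 682 nm (n = 1.331): cos²i = 0.25719 → i = 59.527°, r = 40.356°, D_min = 137.630°, rainbow angle = 42.370°.
Angular width = |41.071° − 42.370°| = 1.299°.

1.30°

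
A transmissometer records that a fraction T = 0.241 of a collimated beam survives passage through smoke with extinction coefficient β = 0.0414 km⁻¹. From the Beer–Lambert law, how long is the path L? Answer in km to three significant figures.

Beer–Lambert: T = exp(−βL) ⇒ L = −ln(T)/β = −ln(0.241)/0.0414 = 1.4230/0.0414 = 34.37 km.

34.4 km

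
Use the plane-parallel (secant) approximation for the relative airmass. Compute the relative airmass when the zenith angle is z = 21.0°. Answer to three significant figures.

X = sec z = 1/cos 21.0° = 1/0.9336 = 1.0711.

1.07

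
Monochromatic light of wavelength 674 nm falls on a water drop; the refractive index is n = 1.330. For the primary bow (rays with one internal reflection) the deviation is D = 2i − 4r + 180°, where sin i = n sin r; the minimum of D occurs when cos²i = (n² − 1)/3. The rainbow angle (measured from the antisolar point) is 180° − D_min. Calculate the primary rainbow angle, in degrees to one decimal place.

cos²i = (1.76890 − 1)/3 = 0.25630; i = arccos(0.50626) = 59.585°.
sin r = sin 59.585°/1.330 = 0.64841; r = 40.422°.
D_min = 2·59.585° − 4·40.422° + 180° = 137.484°.
Rainbow angle = 180° − D_min = 42.516°.

42.5°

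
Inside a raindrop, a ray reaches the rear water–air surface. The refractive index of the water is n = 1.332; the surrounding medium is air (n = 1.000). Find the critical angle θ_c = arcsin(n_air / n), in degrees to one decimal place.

48.7°

sin θ_c = n_air / n = 1.000 / 1.332 = 0.7508.
θ_c = arcsin(0.7508) = 48.66°.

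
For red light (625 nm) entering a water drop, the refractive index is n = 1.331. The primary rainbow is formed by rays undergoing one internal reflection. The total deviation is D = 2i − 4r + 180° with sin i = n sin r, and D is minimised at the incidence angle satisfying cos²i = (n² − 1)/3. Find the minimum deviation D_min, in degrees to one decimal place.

cos²i = (1.77156 − 1)/3 = 0.25719; i = arccos(0.50714) = 59.527°.
sin r = sin 59.527°/1.331 = 0.64753; r = 40.356°.
D_min = 2·59.527° − 4·40.356° + 180° = 137.630°.

137.6°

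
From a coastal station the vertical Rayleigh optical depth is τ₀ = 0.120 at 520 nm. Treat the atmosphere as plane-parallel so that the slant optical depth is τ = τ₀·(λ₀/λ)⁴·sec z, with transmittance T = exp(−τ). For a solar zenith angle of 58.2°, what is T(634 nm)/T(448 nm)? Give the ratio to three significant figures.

Airmass: sec 58.2° = 1.8977.
τ(634 nm) = 0.120 × (520/634)⁴ × 1.8977 = 0.120 × 0.4525 × 1.8977 = 0.1031.
τ(448 nm) = 0.120 × (520/448)⁴ × 1.8977 = 0.120 × 1.8151 × 1.8977 = 0.4133.
T(634)/T(448) = exp(τ_B − τ_A) = exp(0.3103) = 1.3638.

1.36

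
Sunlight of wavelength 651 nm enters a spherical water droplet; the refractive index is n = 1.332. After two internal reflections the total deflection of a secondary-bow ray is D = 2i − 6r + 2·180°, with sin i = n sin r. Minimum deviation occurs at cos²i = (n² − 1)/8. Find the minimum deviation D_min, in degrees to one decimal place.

230.6°

cos²i = (1.77422 − 1)/8 = 0.09678; i = arccos(0.31109) = 71.875°.
sin r = sin 71.875°/1.332 = 0.71350; r = 45.520°.
D_min = 2·71.875° − 6·45.520° + 360° = 230.628°.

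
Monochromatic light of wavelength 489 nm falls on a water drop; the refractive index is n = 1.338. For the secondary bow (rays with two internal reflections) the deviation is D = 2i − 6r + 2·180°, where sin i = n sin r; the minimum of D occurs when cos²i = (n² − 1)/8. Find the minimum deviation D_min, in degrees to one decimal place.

232.2°

cos²i = (1.79024 − 1)/8 = 0.09878; i = arccos(0.31429) = 71.682°.
sin r = sin 71.682°/1.338 = 0.70951; r = 45.195°.
D_min = 2·71.682° − 6·45.195° + 360° = 232.193°.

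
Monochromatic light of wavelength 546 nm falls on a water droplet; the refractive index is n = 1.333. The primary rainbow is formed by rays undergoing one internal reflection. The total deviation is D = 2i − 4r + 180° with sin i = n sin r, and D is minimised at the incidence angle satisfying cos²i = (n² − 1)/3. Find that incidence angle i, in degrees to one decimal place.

59.4°

cos²i = (1.333² − 1)/3 = (1.77689 − 1)/3 = 0.25896.
cos i = 0.50888, so i = 59.410°.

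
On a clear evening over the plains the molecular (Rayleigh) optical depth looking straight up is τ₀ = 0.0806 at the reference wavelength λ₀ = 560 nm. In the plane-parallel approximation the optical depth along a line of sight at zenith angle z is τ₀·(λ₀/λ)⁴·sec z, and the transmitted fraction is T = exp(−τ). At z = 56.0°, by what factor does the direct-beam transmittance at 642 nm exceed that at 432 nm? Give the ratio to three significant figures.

1.38

Airmass: sec 56.0° = 1.7883.
τ(642 nm) = 0.0806 × (560/642)⁴ × 1.7883 = 0.0806 × 0.5789 × 1.7883 = 0.0834.
τ(432 nm) = 0.0806 × (560/432)⁴ × 1.7883 = 0.0806 × 2.8237 × 1.7883 = 0.4070.
T(642)/T(432) = exp(τ_B − τ_A) = exp(0.3236) = 1.3820.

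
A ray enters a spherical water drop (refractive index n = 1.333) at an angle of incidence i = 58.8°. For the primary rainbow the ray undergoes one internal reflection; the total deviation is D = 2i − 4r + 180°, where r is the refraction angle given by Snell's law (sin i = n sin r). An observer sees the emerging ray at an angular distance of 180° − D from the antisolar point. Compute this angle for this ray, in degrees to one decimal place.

42.1°

sin r = sin 58.8° / 1.333 = 0.8554/1.333 = 0.6417; r = 39.92°.
D = 2·58.8° − 4·39.92° + 180° = 117.60° − 159.67° + 180° = 137.93°.
Angle from antisolar point = 180° − D = 42.07°.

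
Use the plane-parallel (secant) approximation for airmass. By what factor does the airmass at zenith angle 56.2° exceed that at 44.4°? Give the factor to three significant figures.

X(56.2°)/X(44.4°) = sec 56.2° / sec 44.4° = cos 44.4° / cos 56.2° = 0.7145/0.5563 = 1.2843.

1.28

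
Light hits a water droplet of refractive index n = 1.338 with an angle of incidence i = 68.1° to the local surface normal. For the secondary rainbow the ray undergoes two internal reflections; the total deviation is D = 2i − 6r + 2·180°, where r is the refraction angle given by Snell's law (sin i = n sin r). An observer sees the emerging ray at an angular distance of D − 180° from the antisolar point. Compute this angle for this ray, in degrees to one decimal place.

sin r = sin 68.1° / 1.338 = 0.9278/1.338 = 0.6935; r = 43.90°.
D = 2·68.1° − 6·43.90° + 2·180° = 136.20° − 263.42° + 360° = 232.78°.
Angle from antisolar point = D − 180° = 52.78°.

52.8°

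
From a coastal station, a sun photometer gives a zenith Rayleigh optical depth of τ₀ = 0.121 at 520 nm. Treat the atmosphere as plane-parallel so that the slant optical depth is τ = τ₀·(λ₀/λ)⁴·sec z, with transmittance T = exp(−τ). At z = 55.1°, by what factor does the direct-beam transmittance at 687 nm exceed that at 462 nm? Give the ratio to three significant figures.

1.31

Airmass: sec 55.1° = 1.7478.
τ(687 nm) = 0.121 × (520/687)⁴ × 1.7478 = 0.121 × 0.3282 × 1.7478 = 0.0694.
τ(462 nm) = 0.121 × (520/462)⁴ × 1.7478 = 0.121 × 1.6049 × 1.7478 = 0.3394.
T(687)/T(462) = exp(τ_B − τ_A) = exp(0.2700) = 1.3100.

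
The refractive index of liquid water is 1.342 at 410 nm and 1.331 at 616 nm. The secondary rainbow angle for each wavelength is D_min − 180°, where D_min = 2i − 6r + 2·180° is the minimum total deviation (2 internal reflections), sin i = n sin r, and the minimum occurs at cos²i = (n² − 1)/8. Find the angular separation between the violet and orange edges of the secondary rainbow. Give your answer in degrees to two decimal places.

2.86°

At 410 nm (n = 1.342): cos²i = 0.10012 → i = 71.554°, r = 44.981°, D_min = 233.222°, rainbow angle = 53.222°.
At 616 nm (n = 1.331): cos²i = 0.09645 → i = 71.907°, r = 45.575°, D_min = 230.365°, rainbow angle = 50.365°.
Angular width = |53.222° − 50.365°| = 2.857°.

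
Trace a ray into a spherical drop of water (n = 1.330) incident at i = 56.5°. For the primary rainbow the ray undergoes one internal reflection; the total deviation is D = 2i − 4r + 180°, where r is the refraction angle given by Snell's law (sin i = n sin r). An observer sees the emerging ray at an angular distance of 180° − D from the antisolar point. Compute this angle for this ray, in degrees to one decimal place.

42.3°

sin r = sin 56.5° / 1.330 = 0.8339/1.330 = 0.6270; r = 38.83°.
D = 2·56.5° − 4·38.83° + 180° = 113.00° − 155.31° + 180° = 137.69°.
Angle from antisolar point = 180° − D = 42.31°.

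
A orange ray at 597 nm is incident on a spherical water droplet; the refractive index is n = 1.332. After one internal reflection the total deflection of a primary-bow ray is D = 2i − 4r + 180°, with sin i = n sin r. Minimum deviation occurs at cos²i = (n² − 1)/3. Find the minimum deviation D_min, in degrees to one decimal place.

137.8°

cos²i = (1.77422 − 1)/3 = 0.25807; i = arccos(0.50801) = 59.469°.
sin r = sin 59.469°/1.332 = 0.64666; r = 40.290°.
D_min = 2·59.469° − 4·40.290° + 180° = 137.776°.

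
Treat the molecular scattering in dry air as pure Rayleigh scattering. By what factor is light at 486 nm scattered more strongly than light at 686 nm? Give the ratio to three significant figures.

Rayleigh scattering ∝ λ⁻⁴, so the ratio of coefficients is the inverse fourth power of the wavelength ratio.
σ(486)/σ(686) = (686/486)⁴ = (1.4115)⁴ = 3.97.

3.97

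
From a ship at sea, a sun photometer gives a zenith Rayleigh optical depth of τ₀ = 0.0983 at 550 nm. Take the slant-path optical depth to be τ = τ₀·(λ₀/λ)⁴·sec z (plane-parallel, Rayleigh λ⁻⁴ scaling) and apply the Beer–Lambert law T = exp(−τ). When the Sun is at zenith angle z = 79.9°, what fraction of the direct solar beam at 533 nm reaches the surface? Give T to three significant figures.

0.530

sec 79.9° = 5.7023.
τ = 0.0983 × (550/533)⁴ × 5.7023 = 0.0983 × 1.1338 × 5.7023 = 0.6355.
T = exp(−0.6355) = 0.5296.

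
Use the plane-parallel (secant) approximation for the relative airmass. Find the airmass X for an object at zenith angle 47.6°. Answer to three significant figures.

1.48

X = sec z = 1/cos 47.6° = 1/0.6743 = 1.4830.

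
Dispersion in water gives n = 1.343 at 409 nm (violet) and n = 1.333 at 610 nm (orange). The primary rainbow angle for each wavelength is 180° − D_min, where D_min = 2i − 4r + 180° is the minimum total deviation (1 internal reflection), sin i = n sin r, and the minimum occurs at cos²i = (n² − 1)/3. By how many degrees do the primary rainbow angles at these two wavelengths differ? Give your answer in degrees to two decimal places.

At 409 nm (n = 1.343): cos²i = 0.26788 → i = 58.830°, r = 39.577°, D_min = 139.354°, rainbow angle = 40.646°.
At 610 nm (n = 1.333): cos²i = 0.25896 → i = 59.410°, r = 40.225°, D_min = 137.922°, rainbow angle = 42.078°.
Angular width = |40.646° − 42.078°| = 1.432°.

1.43°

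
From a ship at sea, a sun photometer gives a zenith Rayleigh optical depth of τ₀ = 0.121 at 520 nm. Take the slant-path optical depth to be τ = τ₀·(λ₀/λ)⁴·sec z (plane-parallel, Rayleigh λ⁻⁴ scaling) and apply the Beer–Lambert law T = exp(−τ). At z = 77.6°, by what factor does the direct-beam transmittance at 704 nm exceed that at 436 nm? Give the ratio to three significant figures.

Airmass: sec 77.6° = 4.6569.
τ(704 nm) = 0.121 × (520/704)⁴ × 4.6569 = 0.121 × 0.2977 × 4.6569 = 0.1677.
τ(436 nm) = 0.121 × (520/436)⁴ × 4.6569 = 0.121 × 2.0233 × 4.6569 = 1.1401.
T(704)/T(436) = exp(τ_B − τ_A) = exp(0.9724) = 2.6443.

2.64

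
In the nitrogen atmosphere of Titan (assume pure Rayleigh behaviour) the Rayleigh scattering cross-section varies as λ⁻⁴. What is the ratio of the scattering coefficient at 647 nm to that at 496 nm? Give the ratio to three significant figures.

Rayleigh scattering ∝ λ⁻⁴, so the ratio of coefficients is the inverse fourth power of the wavelength ratio.
σ(647)/σ(496) = (496/647)⁴ = (0.7666)⁴ = 0.3454.

0.345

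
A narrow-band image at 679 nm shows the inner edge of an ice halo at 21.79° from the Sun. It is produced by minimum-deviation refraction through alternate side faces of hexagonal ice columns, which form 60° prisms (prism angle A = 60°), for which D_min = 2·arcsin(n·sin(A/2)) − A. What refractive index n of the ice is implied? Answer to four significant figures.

Rearranging: n = sin((D_min + A)/2) / sin(A/2).
(D_min + A)/2 = (21.79° + 60°)/2 = 40.895°.
n = sin 40.895° / sin 30° = 0.6547 / 0.5000 = 1.3093.

1.309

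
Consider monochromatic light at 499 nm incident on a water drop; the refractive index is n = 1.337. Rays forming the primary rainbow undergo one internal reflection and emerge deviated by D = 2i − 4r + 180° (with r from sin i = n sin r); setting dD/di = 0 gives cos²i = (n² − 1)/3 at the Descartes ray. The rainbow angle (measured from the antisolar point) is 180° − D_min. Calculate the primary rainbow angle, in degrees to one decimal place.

41.5°

cos²i = (1.78757 − 1)/3 = 0.26252; i = arccos(0.51237) = 59.178°.
sin r = sin 59.178°/1.337 = 0.64231; r = 39.964°.
D_min = 2·59.178° − 4·39.964° + 180° = 138.500°.
Rainbow angle = 180° − D_min = 41.500°.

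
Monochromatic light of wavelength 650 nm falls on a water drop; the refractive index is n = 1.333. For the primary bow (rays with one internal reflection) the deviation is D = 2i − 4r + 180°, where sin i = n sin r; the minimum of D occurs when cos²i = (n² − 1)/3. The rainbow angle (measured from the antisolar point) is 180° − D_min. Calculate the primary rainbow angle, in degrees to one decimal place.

42.1°

cos²i = (1.77689 − 1)/3 = 0.25896; i = arccos(0.50888) = 59.410°.
sin r = sin 59.410°/1.333 = 0.64579; r = 40.225°.
D_min = 2·59.410° − 4·40.225° + 180° = 137.922°.
Rainbow angle = 180° − D_min = 42.078°.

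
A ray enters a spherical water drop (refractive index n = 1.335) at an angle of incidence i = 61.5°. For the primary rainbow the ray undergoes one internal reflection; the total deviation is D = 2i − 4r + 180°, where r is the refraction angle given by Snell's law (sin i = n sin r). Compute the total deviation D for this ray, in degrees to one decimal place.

138.3°

sin r = sin 61.5° / 1.335 = 0.8788/1.335 = 0.6583; r = 41.17°.
D = 2·61.5° − 4·41.17° + 180° = 123.00° − 164.68° + 180° = 138.32°.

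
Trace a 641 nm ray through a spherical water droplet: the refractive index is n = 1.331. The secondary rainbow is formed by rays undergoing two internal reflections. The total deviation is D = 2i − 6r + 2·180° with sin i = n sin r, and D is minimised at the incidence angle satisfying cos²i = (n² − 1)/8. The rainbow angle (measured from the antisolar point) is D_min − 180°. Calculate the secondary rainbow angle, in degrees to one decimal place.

50.4°

cos²i = (1.77156 − 1)/8 = 0.09645; i = arccos(0.31056) = 71.907°.
sin r = sin 71.907°/1.331 = 0.71417; r = 45.575°.
D_min = 2·71.907° − 6·45.575° + 360° = 230.365°.
Rainbow angle = D_min − 180° = 50.365°.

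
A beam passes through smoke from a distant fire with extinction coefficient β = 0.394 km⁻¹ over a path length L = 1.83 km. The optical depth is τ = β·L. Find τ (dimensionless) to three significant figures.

τ = β·L = 0.394 × 1.83 = 0.7210.

0.721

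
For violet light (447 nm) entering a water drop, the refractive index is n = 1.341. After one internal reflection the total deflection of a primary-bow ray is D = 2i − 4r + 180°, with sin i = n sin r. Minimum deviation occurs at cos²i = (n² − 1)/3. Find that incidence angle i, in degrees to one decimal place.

58.9°

cos²i = (1.341² − 1)/3 = (1.79828 − 1)/3 = 0.26609.
cos i = 0.51584, so i = 58.946°.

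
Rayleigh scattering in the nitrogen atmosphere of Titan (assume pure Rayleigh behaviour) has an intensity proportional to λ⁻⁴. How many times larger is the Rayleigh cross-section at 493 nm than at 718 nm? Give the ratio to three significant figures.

4.50

Rayleigh scattering ∝ λ⁻⁴, so the ratio of coefficients is the inverse fourth power of the wavelength ratio.
σ(493)/σ(718) = (718/493)⁴ = (1.4564)⁴ = 4.499.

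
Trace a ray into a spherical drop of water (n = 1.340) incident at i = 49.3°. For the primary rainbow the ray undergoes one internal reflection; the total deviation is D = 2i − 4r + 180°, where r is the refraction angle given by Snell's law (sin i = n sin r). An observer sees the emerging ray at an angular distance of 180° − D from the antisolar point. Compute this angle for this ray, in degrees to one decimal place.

39.2°

sin r = sin 49.3° / 1.340 = 0.7581/1.340 = 0.5658; r = 34.46°.
D = 2·49.3° − 4·34.46° + 180° = 98.60° − 137.82° + 180° = 140.78°.
Angle from antisolar point = 180° − D = 39.22°.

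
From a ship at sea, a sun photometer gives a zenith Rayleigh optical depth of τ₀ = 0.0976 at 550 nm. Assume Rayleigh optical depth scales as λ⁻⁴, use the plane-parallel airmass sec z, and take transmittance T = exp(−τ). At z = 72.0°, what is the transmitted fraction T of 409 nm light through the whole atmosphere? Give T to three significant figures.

sec 72.0° = 3.2361.
τ = 0.0976 × (550/409)⁴ × 3.2361 = 0.0976 × 3.2701 × 3.2361 = 1.0328.
T = exp(−1.0328) = 0.3560.

0.356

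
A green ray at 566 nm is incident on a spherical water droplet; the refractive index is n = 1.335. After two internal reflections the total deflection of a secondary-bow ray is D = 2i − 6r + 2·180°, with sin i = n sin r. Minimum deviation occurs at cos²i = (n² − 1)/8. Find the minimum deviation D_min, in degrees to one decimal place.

231.4°

cos²i = (1.78222 − 1)/8 = 0.09778; i = arccos(0.31269) = 71.778°.
sin r = sin 71.778°/1.335 = 0.71150; r = 45.357°.
D_min = 2·71.778° − 6·45.357° + 360° = 231.414°.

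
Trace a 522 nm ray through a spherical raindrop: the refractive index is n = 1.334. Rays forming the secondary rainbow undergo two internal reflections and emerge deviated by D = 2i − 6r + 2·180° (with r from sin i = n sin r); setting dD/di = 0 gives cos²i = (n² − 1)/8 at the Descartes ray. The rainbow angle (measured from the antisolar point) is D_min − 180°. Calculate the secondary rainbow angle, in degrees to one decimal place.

51.2°

cos²i = (1.77956 − 1)/8 = 0.09744; i = arccos(0.31216) = 71.810°.
sin r = sin 71.810°/1.334 = 0.71217; r = 45.411°.
D_min = 2·71.810° − 6·45.411° + 360° = 231.153°.
Rainbow angle = D_min − 180° = 51.153°.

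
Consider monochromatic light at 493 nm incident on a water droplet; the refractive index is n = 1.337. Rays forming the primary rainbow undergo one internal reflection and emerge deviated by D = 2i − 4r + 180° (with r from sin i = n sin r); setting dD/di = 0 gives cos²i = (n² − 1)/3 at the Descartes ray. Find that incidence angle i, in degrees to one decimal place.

cos²i = (1.337² − 1)/3 = (1.78757 − 1)/3 = 0.26252.
cos i = 0.51237, so i = 59.178°.

59.2°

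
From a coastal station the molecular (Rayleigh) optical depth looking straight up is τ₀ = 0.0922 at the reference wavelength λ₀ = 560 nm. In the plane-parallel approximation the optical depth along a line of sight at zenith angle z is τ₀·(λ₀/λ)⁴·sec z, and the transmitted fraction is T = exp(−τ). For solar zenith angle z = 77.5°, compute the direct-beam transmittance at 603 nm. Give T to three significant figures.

sec 77.5° = 4.6202.
τ = 0.0922 × (560/603)⁴ × 4.6202 = 0.0922 × 0.7438 × 4.6202 = 0.3169.
T = exp(−0.3169) = 0.7284.

0.728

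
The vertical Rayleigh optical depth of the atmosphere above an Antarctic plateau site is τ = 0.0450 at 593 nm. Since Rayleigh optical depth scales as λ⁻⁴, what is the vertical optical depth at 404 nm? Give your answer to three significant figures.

τ(404 nm) = τ(593 nm) × (593/404)⁴ = 0.0450 × (1.4678)⁴ = 0.0450 × 4.6419 = 0.2089.

0.209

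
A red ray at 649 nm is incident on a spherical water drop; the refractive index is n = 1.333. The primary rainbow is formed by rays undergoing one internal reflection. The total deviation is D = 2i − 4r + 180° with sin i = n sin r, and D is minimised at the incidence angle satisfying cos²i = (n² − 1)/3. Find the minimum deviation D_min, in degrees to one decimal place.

137.9°

cos²i = (1.77689 − 1)/3 = 0.25896; i = arccos(0.50888) = 59.410°.
sin r = sin 59.410°/1.333 = 0.64579; r = 40.225°.
D_min = 2·59.410° − 4·40.225° + 180° = 137.922°.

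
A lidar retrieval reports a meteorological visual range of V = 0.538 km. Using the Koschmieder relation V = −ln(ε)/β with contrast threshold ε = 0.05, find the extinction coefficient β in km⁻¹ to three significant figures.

β = −ln(0.05) / V = 2.996 / 0.538 = 5.5683 km⁻¹.

5.57 km⁻¹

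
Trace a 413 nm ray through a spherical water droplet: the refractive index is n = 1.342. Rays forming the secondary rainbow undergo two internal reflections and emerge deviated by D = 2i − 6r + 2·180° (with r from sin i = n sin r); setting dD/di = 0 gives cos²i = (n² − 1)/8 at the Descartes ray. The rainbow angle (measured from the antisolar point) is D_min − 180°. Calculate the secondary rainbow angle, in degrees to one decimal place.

53.2°

cos²i = (1.80096 − 1)/8 = 0.10012; i = arccos(0.31642) = 71.554°.
sin r = sin 71.554°/1.342 = 0.70687; r = 44.981°.
D_min = 2·71.554° − 6·44.981° + 360° = 233.222°.
Rainbow angle = D_min − 180° = 53.222°.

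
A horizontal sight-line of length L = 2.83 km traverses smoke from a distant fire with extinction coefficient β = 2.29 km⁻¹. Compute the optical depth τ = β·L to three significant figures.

τ = β·L = 2.29 × 2.83 = 6.4807.

6.48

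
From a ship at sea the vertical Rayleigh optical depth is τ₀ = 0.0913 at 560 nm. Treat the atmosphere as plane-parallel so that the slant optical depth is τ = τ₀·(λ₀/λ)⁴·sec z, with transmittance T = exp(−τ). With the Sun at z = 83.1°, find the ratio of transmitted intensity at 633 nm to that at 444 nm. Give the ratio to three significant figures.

4.30

Airmass: sec 83.1° = 8.3238.
τ(633 nm) = 0.0913 × (560/633)⁴ × 8.3238 = 0.0913 × 0.6125 × 8.3238 = 0.4655.
τ(444 nm) = 0.0913 × (560/444)⁴ × 8.3238 = 0.0913 × 2.5306 × 8.3238 = 1.9232.
T(633)/T(444) = exp(τ_B − τ_A) = exp(1.4576) = 4.2958.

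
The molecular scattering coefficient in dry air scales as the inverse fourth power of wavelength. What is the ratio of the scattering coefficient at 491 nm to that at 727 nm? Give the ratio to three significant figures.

4.81

Rayleigh scattering ∝ λ⁻⁴, so the ratio of coefficients is the inverse fourth power of the wavelength ratio.
σ(491)/σ(727) = (727/491)⁴ = (1.4807)⁴ = 4.806.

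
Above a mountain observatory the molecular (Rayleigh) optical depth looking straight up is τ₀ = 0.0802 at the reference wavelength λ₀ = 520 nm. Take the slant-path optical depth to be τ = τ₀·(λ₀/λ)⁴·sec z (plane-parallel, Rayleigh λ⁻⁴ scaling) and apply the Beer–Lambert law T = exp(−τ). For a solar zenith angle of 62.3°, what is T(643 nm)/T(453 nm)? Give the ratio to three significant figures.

Airmass: sec 62.3° = 2.1513.
τ(643 nm) = 0.0802 × (520/643)⁴ × 2.1513 = 0.0802 × 0.4277 × 2.1513 = 0.0738.
τ(453 nm) = 0.0802 × (520/453)⁴ × 2.1513 = 0.0802 × 1.7363 × 2.1513 = 0.2996.
T(643)/T(453) = exp(τ_B − τ_A) = exp(0.2258) = 1.2533.

1.25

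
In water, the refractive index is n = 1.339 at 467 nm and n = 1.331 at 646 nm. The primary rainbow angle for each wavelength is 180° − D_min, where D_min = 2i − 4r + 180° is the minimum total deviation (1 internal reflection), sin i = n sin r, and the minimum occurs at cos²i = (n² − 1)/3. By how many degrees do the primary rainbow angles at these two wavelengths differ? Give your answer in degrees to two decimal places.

1.16°

At 467 nm (n = 1.339): cos²i = 0.26431 → i = 59.062°, r = 39.834°, D_min = 138.786°, rainbow angle = 41.214°.
At 646 nm (n = 1.331): cos²i = 0.25719 → i = 59.527°, r = 40.356°, D_min = 137.630°, rainbow angle = 42.370°.
Angular width = |41.214° − 42.370°| = 1.156°.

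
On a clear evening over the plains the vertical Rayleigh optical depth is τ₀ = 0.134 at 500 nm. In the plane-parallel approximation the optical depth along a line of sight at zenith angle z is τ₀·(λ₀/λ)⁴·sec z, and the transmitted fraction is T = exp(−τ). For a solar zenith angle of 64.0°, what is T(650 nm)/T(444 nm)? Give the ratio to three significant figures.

1.47

Airmass: sec 64.0° = 2.2812.
τ(650 nm) = 0.134 × (500/650)⁴ × 2.2812 = 0.134 × 0.3501 × 2.2812 = 0.1070.
τ(444 nm) = 0.134 × (500/444)⁴ × 2.2812 = 0.134 × 1.6082 × 2.2812 = 0.4916.
T(650)/T(444) = exp(τ_B − τ_A) = exp(0.3846) = 1.4690.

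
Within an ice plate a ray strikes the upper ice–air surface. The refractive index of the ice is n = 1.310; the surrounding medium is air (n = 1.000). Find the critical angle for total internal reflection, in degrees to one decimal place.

sin θ_c = n_air / n = 1.000 / 1.310 = 0.7634.
θ_c = arcsin(0.7634) = 49.76°.

49.8°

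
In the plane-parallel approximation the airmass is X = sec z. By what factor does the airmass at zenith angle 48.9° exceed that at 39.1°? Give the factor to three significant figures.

X(48.9°)/X(39.1°) = sec 48.9° / sec 39.1° = cos 39.1° / cos 48.9° = 0.7760/0.6574 = 1.1805.

1.18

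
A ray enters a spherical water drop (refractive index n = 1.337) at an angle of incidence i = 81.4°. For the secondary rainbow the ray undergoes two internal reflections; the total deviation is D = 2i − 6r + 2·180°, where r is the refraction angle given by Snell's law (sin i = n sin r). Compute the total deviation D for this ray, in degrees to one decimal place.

sin r = sin 81.4° / 1.337 = 0.9888/1.337 = 0.7395; r = 47.69°.
D = 2·81.4° − 6·47.69° + 2·180° = 162.80° − 286.15° + 360° = 236.65°.

236.6°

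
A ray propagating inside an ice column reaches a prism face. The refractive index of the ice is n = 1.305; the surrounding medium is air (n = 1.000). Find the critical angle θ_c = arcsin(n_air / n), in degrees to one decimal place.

sin θ_c = n_air / n = 1.000 / 1.305 = 0.7663.
θ_c = arcsin(0.7663) = 50.02°.

50.0°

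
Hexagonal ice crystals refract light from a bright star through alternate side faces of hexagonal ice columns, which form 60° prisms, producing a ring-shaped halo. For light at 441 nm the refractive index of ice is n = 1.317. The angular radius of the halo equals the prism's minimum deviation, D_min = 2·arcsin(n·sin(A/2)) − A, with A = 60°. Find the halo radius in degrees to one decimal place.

22.4°

n·sin(A/2) = 1.317 × sin 30° = 1.317 × 0.5000 = 0.6585.
D_min = 2·arcsin(0.6585) − 60° = 2 × 41.186° − 60° = 22.371°.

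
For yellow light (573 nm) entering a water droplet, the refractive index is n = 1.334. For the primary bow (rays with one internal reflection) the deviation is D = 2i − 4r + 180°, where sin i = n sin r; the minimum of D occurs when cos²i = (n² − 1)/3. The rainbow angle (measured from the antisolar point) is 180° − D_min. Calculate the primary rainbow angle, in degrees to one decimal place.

41.9°

cos²i = (1.77956 − 1)/3 = 0.25985; i = arccos(0.50976) = 59.352°.
sin r = sin 59.352°/1.334 = 0.64492; r = 40.159°.
D_min = 2·59.352° − 4·40.159° + 180° = 138.067°.
Rainbow angle = 180° − D_min = 41.933°.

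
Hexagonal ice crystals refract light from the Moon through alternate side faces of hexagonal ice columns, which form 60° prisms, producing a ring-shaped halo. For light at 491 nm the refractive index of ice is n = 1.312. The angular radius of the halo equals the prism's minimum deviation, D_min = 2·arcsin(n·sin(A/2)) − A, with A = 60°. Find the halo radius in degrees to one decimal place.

n·sin(A/2) = 1.312 × sin 30° = 1.312 × 0.5000 = 0.6560.
D_min = 2·arcsin(0.6560) − 60° = 2 × 40.996° − 60° = 21.991°.

22.0°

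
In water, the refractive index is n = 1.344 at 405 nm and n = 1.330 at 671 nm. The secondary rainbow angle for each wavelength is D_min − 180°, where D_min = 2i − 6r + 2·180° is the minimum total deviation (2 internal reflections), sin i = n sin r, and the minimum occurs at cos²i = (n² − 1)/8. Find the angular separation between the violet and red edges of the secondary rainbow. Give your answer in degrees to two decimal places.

At 405 nm (n = 1.344): cos²i = 0.10079 → i = 71.490°, r = 44.874°, D_min = 233.733°, rainbow angle = 53.733°.
At 671 nm (n = 1.330): cos²i = 0.09611 → i = 71.940°, r = 45.630°, D_min = 230.101°, rainbow angle = 50.101°.
Angular width = |53.733° − 50.101°| = 3.632°.

3.63°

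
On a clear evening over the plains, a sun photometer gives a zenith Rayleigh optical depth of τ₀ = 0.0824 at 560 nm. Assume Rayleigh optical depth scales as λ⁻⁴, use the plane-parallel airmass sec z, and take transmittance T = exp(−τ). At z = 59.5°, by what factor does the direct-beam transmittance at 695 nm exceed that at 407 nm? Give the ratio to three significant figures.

Airmass: sec 59.5° = 1.9703.
τ(695 nm) = 0.0824 × (560/695)⁴ × 1.9703 = 0.0824 × 0.4215 × 1.9703 = 0.0684.
τ(407 nm) = 0.0824 × (560/407)⁴ × 1.9703 = 0.0824 × 3.5841 × 1.9703 = 0.5819.
T(695)/T(407) = exp(τ_B − τ_A) = exp(0.5134) = 1.6710.

1.67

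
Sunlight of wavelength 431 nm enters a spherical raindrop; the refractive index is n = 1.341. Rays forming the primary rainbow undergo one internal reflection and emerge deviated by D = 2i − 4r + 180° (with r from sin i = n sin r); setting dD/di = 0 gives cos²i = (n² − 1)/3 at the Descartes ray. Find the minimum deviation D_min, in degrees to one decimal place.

cos²i = (1.79828 − 1)/3 = 0.26609; i = arccos(0.51584) = 58.946°.
sin r = sin 58.946°/1.341 = 0.63884; r = 39.705°.
D_min = 2·58.946° − 4·39.705° + 180° = 139.071°.

139.1°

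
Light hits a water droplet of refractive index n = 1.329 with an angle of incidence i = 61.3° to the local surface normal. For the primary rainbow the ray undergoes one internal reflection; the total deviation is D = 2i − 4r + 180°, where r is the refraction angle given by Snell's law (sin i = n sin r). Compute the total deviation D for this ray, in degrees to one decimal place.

sin r = sin 61.3° / 1.329 = 0.8771/1.329 = 0.6600; r = 41.30°.
D = 2·61.3° − 4·41.30° + 180° = 122.60° − 165.20° + 180° = 137.40°.

137.4°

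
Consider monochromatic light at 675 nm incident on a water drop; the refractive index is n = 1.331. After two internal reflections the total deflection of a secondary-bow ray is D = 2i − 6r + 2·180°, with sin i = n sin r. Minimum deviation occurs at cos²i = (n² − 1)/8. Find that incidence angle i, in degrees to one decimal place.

cos²i = (1.331² − 1)/8 = (1.77156 − 1)/8 = 0.09645.
cos i = 0.31056, so i = 71.907°.

71.9°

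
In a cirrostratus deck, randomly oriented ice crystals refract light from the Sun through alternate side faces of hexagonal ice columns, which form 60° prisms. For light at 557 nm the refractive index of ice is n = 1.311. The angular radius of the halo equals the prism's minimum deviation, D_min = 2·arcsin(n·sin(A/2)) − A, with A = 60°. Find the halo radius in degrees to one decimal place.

21.9°

n·sin(A/2) = 1.311 × sin 30° = 1.311 × 0.5000 = 0.6555.
D_min = 2·arcsin(0.6555) − 60° = 2 × 40.958° − 60° = 21.915°.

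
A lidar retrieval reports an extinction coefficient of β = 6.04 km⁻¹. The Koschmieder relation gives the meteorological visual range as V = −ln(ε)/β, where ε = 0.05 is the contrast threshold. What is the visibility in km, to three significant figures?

V = −ln(0.05) / 6.04 = 2.996 / 6.04 = 0.4960 km.

0.496 km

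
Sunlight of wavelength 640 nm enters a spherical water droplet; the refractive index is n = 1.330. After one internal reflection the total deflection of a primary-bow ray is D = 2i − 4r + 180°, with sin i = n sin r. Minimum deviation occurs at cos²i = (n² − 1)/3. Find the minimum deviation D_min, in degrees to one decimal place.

137.5°

cos²i = (1.76890 − 1)/3 = 0.25630; i = arccos(0.50626) = 59.585°.
sin r = sin 59.585°/1.330 = 0.64841; r = 40.422°.
D_min = 2·59.585° − 4·40.422° + 180° = 137.484°.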